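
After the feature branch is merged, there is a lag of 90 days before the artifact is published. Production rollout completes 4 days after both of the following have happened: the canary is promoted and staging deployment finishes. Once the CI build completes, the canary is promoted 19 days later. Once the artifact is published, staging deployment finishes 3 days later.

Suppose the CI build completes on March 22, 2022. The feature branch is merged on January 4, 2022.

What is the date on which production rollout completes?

The CI build completes: Mar 22, 2022.
The canary is promoted: Mar 22, 2022 + 19 days = Apr 10, 2022.
The feature branch is merged: Jan 4, 2022.
The artifact is published: Jan 4, 2022 + 90 days = Apr 4, 2022.
Staging deployment finishes: Apr 4, 2022 + 3 days = Apr 7, 2022.
Both prerequisites met — the canary is promoted (Apr 10, 2022), staging deployment finishes (Apr 7, 2022); the later is Apr 10, 2022.
Production rollout completes: Apr 10, 2022 + 4 days = Apr 14, 2022.

April 14, 2022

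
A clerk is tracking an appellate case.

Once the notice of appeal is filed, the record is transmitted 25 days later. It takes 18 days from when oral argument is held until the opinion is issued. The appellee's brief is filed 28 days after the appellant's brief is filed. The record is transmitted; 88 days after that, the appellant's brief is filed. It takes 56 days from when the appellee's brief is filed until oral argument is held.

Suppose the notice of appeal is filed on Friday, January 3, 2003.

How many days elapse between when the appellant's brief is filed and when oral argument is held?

84 days

Causal path: the appellant's brief is filed → the appellee's brief is filed → oral argument is held.
Total delay along the path: 28 + 56 = 84 days.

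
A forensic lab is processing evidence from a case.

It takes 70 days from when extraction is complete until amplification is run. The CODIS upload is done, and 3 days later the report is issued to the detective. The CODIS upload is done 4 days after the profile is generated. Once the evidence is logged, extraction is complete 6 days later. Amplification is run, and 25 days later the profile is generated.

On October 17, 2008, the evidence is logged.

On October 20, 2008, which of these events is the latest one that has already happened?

The evidence is logged

The evidence is logged: Oct 17, 2008.
Extraction is complete: Oct 17, 2008 + 6 days = Oct 23, 2008.
Amplification is run: Oct 23, 2008 + 70 days = Jan 1, 2009.
The profile is generated: Jan 1, 2009 + 25 days = Jan 26, 2009.
The CODIS upload is done: Jan 26, 2009 + 4 days = Jan 30, 2009.
The report is issued to the detective: Jan 30, 2009 + 3 days = Feb 2, 2009.
Oct 20, 2008 falls between when the evidence is logged (Oct 17, 2008) and when extraction is complete (Oct 23, 2008).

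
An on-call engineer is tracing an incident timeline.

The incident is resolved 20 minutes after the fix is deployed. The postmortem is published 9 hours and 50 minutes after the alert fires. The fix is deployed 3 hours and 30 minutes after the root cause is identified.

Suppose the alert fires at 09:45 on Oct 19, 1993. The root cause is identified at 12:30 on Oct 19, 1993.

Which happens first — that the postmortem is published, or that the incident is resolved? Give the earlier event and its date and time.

The incident is resolved — 16:20 on Oct 19, 1993

The alert fires: 09:45 Oct 19, 1993.
The postmortem is published: 09:45 Oct 19, 1993 + 9h50m = 19:35 Oct 19, 1993.
The root cause is identified: 12:30 Oct 19, 1993.
The fix is deployed: 12:30 Oct 19, 1993 + 3h30m = 16:00 Oct 19, 1993.
The incident is resolved: 16:00 Oct 19, 1993 + 20m = 16:20 Oct 19, 1993.
Comparing: the postmortem is published at 19:35 Oct 19, 1993 vs the incident is resolved at 16:20 Oct 19, 1993. Earlier: the incident is resolved.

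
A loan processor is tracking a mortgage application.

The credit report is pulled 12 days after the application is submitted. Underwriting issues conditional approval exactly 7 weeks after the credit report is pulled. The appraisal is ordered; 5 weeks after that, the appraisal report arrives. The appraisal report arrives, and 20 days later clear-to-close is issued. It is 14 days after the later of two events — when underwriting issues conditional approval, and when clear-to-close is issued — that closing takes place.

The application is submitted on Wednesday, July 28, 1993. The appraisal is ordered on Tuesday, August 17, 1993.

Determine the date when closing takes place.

The application is submitted: Jul 28, 1993.
The credit report is pulled: Jul 28, 1993 + 12 days = Aug 9, 1993.
Underwriting issues conditional approval: Aug 9, 1993 + 7 weeks = Sep 27, 1993.
The appraisal is ordered: Aug 17, 1993.
The appraisal report arrives: Aug 17, 1993 + 5 weeks = Sep 21, 1993.
Clear-to-close is issued: Sep 21, 1993 + 20 days = Oct 11, 1993.
Both prerequisites met — underwriting issues conditional approval (Sep 27, 1993), clear-to-close is issued (Oct 11, 1993); the later is Oct 11, 1993.
Closing takes place: Oct 11, 1993 + 14 days = Oct 25, 1993.

Monday, October 25, 1993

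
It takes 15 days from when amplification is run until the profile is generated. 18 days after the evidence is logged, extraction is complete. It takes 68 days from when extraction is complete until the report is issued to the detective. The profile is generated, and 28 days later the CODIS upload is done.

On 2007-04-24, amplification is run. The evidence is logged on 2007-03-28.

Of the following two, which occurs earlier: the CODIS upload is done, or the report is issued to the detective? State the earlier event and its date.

Amplification is run: Apr 24, 2007.
The profile is generated: Apr 24, 2007 + 15 days = May 9, 2007.
The CODIS upload is done: May 9, 2007 + 28 days = Jun 6, 2007.
The evidence is logged: Mar 28, 2007.
Extraction is complete: Mar 28, 2007 + 18 days = Apr 15, 2007.
The report is issued to the detective: Apr 15, 2007 + 68 days = Jun 22, 2007.
Comparing: the CODIS upload is done on Jun 6, 2007 vs the report is issued to the detective on Jun 22, 2007. Earlier: the CODIS upload is done.

The CODIS upload is done — 2007-06-06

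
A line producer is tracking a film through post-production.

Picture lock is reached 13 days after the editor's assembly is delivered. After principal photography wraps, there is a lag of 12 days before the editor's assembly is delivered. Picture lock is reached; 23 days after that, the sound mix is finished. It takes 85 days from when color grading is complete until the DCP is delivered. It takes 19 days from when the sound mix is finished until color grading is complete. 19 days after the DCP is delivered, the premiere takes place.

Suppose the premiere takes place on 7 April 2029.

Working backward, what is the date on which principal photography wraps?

The premiere takes place: Apr 7, 2029.
The DCP is delivered: Apr 7, 2029 − 19 days = Mar 19, 2029.
Color grading is complete: Mar 19, 2029 − 85 days = Dec 24, 2028.
The sound mix is finished: Dec 24, 2028 − 19 days = Dec 5, 2028.
Picture lock is reached: Dec 5, 2028 − 23 days = Nov 12, 2028.
The editor's assembly is delivered: Nov 12, 2028 − 13 days = Oct 30, 2028.
Principal photography wraps: Oct 30, 2028 − 12 days = Oct 18, 2028.

18 October 2028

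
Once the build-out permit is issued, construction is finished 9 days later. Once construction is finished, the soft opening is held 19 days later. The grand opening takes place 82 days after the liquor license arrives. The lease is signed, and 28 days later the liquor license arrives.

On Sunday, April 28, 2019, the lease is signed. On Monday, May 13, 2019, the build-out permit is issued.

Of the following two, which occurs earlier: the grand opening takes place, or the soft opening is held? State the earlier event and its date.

The soft opening is held — Monday, June 10, 2019

The lease is signed: Apr 28, 2019.
The liquor license arrives: Apr 28, 2019 + 28 days = May 26, 2019.
The grand opening takes place: May 26, 2019 + 82 days = Aug 16, 2019.
The build-out permit is issued: May 13, 2019.
Construction is finished: May 13, 2019 + 9 days = May 22, 2019.
The soft opening is held: May 22, 2019 + 19 days = Jun 10, 2019.
Comparing: the grand opening takes place on Aug 16, 2019 vs the soft opening is held on Jun 10, 2019. Earlier: the soft opening is held.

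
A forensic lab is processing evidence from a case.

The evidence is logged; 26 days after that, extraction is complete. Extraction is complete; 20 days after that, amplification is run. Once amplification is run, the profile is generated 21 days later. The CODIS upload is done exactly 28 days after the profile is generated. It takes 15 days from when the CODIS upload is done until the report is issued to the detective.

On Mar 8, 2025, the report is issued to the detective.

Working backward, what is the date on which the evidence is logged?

Nov 18, 2024

The report is issued to the detective: Mar 8, 2025.
The CODIS upload is done: Mar 8, 2025 − 15 days = Feb 21, 2025.
The profile is generated: Feb 21, 2025 − 28 days = Jan 24, 2025.
Amplification is run: Jan 24, 2025 − 21 days = Jan 3, 2025.
Extraction is complete: Jan 3, 2025 − 20 days = Dec 14, 2024.
The evidence is logged: Dec 14, 2024 − 26 days = Nov 18, 2024.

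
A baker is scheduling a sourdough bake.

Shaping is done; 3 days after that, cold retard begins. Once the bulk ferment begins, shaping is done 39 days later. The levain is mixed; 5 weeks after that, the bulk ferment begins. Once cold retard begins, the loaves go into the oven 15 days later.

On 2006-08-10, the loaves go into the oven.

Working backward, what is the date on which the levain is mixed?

The loaves go into the oven: Aug 10, 2006.
Cold retard begins: Aug 10, 2006 − 15 days = Jul 26, 2006.
Shaping is done: Jul 26, 2006 − 3 days = Jul 23, 2006.
The bulk ferment begins: Jul 23, 2006 − 39 days = Jun 14, 2006.
The levain is mixed: Jun 14, 2006 − 5 weeks = May 10, 2006.

2006-05-10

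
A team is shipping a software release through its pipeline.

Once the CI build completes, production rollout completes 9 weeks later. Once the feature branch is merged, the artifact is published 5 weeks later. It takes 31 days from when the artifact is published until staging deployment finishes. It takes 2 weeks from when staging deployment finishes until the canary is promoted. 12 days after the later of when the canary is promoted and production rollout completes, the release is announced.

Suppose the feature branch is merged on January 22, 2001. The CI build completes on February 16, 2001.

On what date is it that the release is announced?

May 2, 2001

The feature branch is merged: Jan 22, 2001.
The artifact is published: Jan 22, 2001 + 5 weeks = Feb 26, 2001.
Staging deployment finishes: Feb 26, 2001 + 31 days = Mar 29, 2001.
The canary is promoted: Mar 29, 2001 + 2 weeks = Apr 12, 2001.
The CI build completes: Feb 16, 2001.
Production rollout completes: Feb 16, 2001 + 9 weeks = Apr 20, 2001.
Both prerequisites met — the canary is promoted (Apr 12, 2001), production rollout completes (Apr 20, 2001); the later is Apr 20, 2001.
The release is announced: Apr 20, 2001 + 12 days = May 2, 2001.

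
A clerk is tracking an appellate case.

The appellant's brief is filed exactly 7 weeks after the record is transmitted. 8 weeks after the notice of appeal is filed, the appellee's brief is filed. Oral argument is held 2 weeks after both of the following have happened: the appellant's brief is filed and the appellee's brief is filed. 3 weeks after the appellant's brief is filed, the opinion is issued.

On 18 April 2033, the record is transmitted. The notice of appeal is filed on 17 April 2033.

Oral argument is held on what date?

The record is transmitted: Apr 18, 2033.
The appellant's brief is filed: Apr 18, 2033 + 7 weeks = Jun 6, 2033.
The notice of appeal is filed: Apr 17, 2033.
The appellee's brief is filed: Apr 17, 2033 + 8 weeks = Jun 12, 2033.
Both prerequisites met — the appellant's brief is filed (Jun 6, 2033), the appellee's brief is filed (Jun 12, 2033); the later is Jun 12, 2033.
Oral argument is held: Jun 12, 2033 + 2 weeks = Jun 26, 2033.

26 June 2033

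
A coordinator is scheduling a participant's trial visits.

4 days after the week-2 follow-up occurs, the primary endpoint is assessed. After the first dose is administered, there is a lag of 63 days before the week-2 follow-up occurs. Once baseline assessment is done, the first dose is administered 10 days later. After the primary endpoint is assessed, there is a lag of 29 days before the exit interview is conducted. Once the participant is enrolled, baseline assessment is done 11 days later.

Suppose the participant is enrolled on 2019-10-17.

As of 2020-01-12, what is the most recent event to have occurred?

The participant is enrolled: Oct 17, 2019.
Baseline assessment is done: Oct 17, 2019 + 11 days = Oct 28, 2019.
The first dose is administered: Oct 28, 2019 + 10 days = Nov 7, 2019.
The week-2 follow-up occurs: Nov 7, 2019 + 63 days = Jan 9, 2020.
The primary endpoint is assessed: Jan 9, 2020 + 4 days = Jan 13, 2020.
The exit interview is conducted: Jan 13, 2020 + 29 days = Feb 11, 2020.
Jan 12, 2020 falls between when the week-2 follow-up occurs (Jan 9, 2020) and when the primary endpoint is assessed (Jan 13, 2020).

The week-2 follow-up occurs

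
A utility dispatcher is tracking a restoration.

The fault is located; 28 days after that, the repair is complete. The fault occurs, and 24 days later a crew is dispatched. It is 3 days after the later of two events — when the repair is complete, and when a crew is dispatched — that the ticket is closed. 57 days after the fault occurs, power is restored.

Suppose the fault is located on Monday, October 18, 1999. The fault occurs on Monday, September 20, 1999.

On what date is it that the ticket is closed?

The fault is located: Oct 18, 1999.
The repair is complete: Oct 18, 1999 + 28 days = Nov 15, 1999.
The fault occurs: Sep 20, 1999.
A crew is dispatched: Sep 20, 1999 + 24 days = Oct 14, 1999.
Both prerequisites met — the repair is complete (Nov 15, 1999), a crew is dispatched (Oct 14, 1999); the later is Nov 15, 1999.
The ticket is closed: Nov 15, 1999 + 3 days = Nov 18, 1999.

Thursday, November 18, 1999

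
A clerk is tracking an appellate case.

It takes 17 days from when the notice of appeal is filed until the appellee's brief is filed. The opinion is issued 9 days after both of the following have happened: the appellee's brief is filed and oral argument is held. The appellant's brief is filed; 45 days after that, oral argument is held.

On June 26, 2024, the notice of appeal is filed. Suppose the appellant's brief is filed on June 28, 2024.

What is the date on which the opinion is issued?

August 21, 2024

The notice of appeal is filed: Jun 26, 2024.
The appellee's brief is filed: Jun 26, 2024 + 17 days = Jul 13, 2024.
The appellant's brief is filed: Jun 28, 2024.
Oral argument is held: Jun 28, 2024 + 45 days = Aug 12, 2024.
Both prerequisites met — the appellee's brief is filed (Jul 13, 2024), oral argument is held (Aug 12, 2024); the later is Aug 12, 2024.
The opinion is issued: Aug 12, 2024 + 9 days = Aug 21, 2024.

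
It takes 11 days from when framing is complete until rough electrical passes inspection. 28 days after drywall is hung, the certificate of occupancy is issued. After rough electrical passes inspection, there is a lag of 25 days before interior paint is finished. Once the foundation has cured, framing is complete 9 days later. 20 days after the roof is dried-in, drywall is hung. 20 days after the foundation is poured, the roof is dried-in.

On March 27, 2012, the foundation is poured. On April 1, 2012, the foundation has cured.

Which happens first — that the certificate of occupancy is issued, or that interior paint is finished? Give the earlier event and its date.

The foundation is poured: Mar 27, 2012.
The roof is dried-in: Mar 27, 2012 + 20 days = Apr 16, 2012.
Drywall is hung: Apr 16, 2012 + 20 days = May 6, 2012.
The certificate of occupancy is issued: May 6, 2012 + 28 days = Jun 3, 2012.
The foundation has cured: Apr 1, 2012.
Framing is complete: Apr 1, 2012 + 9 days = Apr 10, 2012.
Rough electrical passes inspection: Apr 10, 2012 + 11 days = Apr 21, 2012.
Interior paint is finished: Apr 21, 2012 + 25 days = May 16, 2012.
Comparing: the certificate of occupancy is issued on Jun 3, 2012 vs interior paint is finished on May 16, 2012. Earlier: interior paint is finished.

Interior paint is finished — May 16, 2012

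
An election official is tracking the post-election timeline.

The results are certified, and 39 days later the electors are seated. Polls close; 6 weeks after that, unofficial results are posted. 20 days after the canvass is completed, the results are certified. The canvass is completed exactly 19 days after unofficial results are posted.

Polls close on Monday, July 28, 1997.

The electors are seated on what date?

Tuesday, November 25, 1997

Polls close: Jul 28, 1997.
Unofficial results are posted: Jul 28, 1997 + 6 weeks = Sep 8, 1997.
The canvass is completed: Sep 8, 1997 + 19 days = Sep 27, 1997.
The results are certified: Sep 27, 1997 + 20 days = Oct 17, 1997.
The electors are seated: Oct 17, 1997 + 39 days = Nov 25, 1997.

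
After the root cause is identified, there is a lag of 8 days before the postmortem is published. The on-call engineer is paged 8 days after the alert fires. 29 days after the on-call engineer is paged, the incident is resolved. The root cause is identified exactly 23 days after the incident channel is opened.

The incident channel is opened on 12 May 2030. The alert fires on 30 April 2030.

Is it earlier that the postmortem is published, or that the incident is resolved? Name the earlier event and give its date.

The incident channel is opened: May 12, 2030.
The root cause is identified: May 12, 2030 + 23 days = Jun 4, 2030.
The postmortem is published: Jun 4, 2030 + 8 days = Jun 12, 2030.
The alert fires: Apr 30, 2030.
The on-call engineer is paged: Apr 30, 2030 + 8 days = May 8, 2030.
The incident is resolved: May 8, 2030 + 29 days = Jun 6, 2030.
Comparing: the postmortem is published on Jun 12, 2030 vs the incident is resolved on Jun 6, 2030. Earlier: the incident is resolved.

The incident is resolved — 6 June 2030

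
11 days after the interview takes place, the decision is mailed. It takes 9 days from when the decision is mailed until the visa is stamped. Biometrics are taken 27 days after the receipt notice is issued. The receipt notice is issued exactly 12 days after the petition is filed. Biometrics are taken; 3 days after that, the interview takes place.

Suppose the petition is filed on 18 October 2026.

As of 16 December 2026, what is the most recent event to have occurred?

The petition is filed: Oct 18, 2026.
The receipt notice is issued: Oct 18, 2026 + 12 days = Oct 30, 2026.
Biometrics are taken: Oct 30, 2026 + 27 days = Nov 26, 2026.
The interview takes place: Nov 26, 2026 + 3 days = Nov 29, 2026.
The decision is mailed: Nov 29, 2026 + 11 days = Dec 10, 2026.
The visa is stamped: Dec 10, 2026 + 9 days = Dec 19, 2026.
Dec 16, 2026 falls between when the decision is mailed (Dec 10, 2026) and when the visa is stamped (Dec 19, 2026).

The decision is mailed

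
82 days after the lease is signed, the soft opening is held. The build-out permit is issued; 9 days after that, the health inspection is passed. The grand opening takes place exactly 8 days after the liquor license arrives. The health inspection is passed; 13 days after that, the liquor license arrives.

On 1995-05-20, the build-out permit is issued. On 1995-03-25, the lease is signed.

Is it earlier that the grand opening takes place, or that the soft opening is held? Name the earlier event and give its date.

The build-out permit is issued: May 20, 1995.
The health inspection is passed: May 20, 1995 + 9 days = May 29, 1995.
The liquor license arrives: May 29, 1995 + 13 days = Jun 11, 1995.
The grand opening takes place: Jun 11, 1995 + 8 days = Jun 19, 1995.
The lease is signed: Mar 25, 1995.
The soft opening is held: Mar 25, 1995 + 82 days = Jun 15, 1995.
Comparing: the grand opening takes place on Jun 19, 1995 vs the soft opening is held on Jun 15, 1995. Earlier: the soft opening is held.

The soft opening is held — 1995-06-15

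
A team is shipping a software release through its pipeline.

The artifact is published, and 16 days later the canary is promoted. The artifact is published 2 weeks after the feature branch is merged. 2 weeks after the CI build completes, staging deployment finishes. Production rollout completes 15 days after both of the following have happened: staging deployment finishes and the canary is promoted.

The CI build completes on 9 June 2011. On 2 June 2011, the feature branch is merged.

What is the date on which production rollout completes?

The CI build completes: Jun 9, 2011.
Staging deployment finishes: Jun 9, 2011 + 2 weeks = Jun 23, 2011.
The feature branch is merged: Jun 2, 2011.
The artifact is published: Jun 2, 2011 + 2 weeks = Jun 16, 2011.
The canary is promoted: Jun 16, 2011 + 16 days = Jul 2, 2011.
Both prerequisites met — staging deployment finishes (Jun 23, 2011), the canary is promoted (Jul 2, 2011); the later is Jul 2, 2011.
Production rollout completes: Jul 2, 2011 + 15 days = Jul 17, 2011.

17 July 2011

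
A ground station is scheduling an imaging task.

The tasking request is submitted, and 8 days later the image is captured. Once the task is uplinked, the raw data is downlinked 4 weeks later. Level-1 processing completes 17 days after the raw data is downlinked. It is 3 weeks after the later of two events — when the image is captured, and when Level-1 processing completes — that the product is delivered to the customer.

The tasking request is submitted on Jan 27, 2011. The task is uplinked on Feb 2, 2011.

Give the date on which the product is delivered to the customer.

Apr 9, 2011

The tasking request is submitted: Jan 27, 2011.
The image is captured: Jan 27, 2011 + 8 days = Feb 4, 2011.
The task is uplinked: Feb 2, 2011.
The raw data is downlinked: Feb 2, 2011 + 4 weeks = Mar 2, 2011.
Level-1 processing completes: Mar 2, 2011 + 17 days = Mar 19, 2011.
Both prerequisites met — the image is captured (Feb 4, 2011), Level-1 processing completes (Mar 19, 2011); the later is Mar 19, 2011.
The product is delivered to the customer: Mar 19, 2011 + 3 weeks = Apr 9, 2011.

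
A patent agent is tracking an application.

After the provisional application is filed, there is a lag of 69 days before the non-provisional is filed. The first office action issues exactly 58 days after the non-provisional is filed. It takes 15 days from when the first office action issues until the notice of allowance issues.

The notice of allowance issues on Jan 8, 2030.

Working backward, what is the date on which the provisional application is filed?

Aug 19, 2029

The notice of allowance issues: Jan 8, 2030.
The first office action issues: Jan 8, 2030 − 15 days = Dec 24, 2029.
The non-provisional is filed: Dec 24, 2029 − 58 days = Oct 27, 2029.
The provisional application is filed: Oct 27, 2029 − 69 days = Aug 19, 2029.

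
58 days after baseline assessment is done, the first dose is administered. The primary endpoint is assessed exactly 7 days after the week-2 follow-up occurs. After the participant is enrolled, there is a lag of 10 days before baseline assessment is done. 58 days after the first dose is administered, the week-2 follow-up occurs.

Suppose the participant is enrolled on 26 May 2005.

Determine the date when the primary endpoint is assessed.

The participant is enrolled: May 26, 2005.
Baseline assessment is done: May 26, 2005 + 10 days = Jun 5, 2005.
The first dose is administered: Jun 5, 2005 + 58 days = Aug 2, 2005.
The week-2 follow-up occurs: Aug 2, 2005 + 58 days = Sep 29, 2005.
The primary endpoint is assessed: Sep 29, 2005 + 7 days = Oct 6, 2005.

6 October 2005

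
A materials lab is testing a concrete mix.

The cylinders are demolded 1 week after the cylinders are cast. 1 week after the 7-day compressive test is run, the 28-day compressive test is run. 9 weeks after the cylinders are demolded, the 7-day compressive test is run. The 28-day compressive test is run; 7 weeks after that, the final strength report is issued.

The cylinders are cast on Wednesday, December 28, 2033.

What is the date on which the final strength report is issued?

The cylinders are cast: Dec 28, 2033.
The cylinders are demolded: Dec 28, 2033 + 1 week = Jan 4, 2034.
The 7-day compressive test is run: Jan 4, 2034 + 9 weeks = Mar 8, 2034.
The 28-day compressive test is run: Mar 8, 2034 + 1 week = Mar 15, 2034.
The final strength report is issued: Mar 15, 2034 + 7 weeks = May 3, 2034.

Wednesday, May 3, 2034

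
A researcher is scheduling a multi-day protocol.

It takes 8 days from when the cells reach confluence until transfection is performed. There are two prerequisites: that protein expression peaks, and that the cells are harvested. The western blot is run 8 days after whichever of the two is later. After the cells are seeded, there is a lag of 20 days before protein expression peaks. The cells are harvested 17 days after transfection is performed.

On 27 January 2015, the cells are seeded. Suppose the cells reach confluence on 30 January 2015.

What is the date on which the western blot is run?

The cells are seeded: Jan 27, 2015.
Protein expression peaks: Jan 27, 2015 + 20 days = Feb 16, 2015.
The cells reach confluence: Jan 30, 2015.
Transfection is performed: Jan 30, 2015 + 8 days = Feb 7, 2015.
The cells are harvested: Feb 7, 2015 + 17 days = Feb 24, 2015.
Both prerequisites met — protein expression peaks (Feb 16, 2015), the cells are harvested (Feb 24, 2015); the later is Feb 24, 2015.
The western blot is run: Feb 24, 2015 + 8 days = Mar 4, 2015.

4 March 2015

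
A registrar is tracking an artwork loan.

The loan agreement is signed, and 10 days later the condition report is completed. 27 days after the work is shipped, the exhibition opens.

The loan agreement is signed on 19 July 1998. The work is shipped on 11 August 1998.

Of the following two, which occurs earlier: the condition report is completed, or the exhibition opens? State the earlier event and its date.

The condition report is completed — 29 July 1998

The loan agreement is signed: Jul 19, 1998.
The condition report is completed: Jul 19, 1998 + 10 days = Jul 29, 1998.
The work is shipped: Aug 11, 1998.
The exhibition opens: Aug 11, 1998 + 27 days = Sep 7, 1998.
Comparing: the condition report is completed on Jul 29, 1998 vs the exhibition opens on Sep 7, 1998. Earlier: the condition report is completed.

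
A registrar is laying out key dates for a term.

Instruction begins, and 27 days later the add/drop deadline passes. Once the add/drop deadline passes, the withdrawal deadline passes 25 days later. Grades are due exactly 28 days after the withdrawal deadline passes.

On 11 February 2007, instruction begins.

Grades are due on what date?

Instruction begins: Feb 11, 2007.
The add/drop deadline passes: Feb 11, 2007 + 27 days = Mar 10, 2007.
The withdrawal deadline passes: Mar 10, 2007 + 25 days = Apr 4, 2007.
Grades are due: Apr 4, 2007 + 28 days = May 2, 2007.

2 May 2007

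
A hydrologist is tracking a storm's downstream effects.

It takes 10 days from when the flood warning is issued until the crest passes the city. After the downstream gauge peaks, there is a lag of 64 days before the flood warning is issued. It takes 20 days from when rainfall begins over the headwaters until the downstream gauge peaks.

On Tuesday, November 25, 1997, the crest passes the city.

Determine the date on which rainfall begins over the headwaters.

The crest passes the city: Nov 25, 1997.
The flood warning is issued: Nov 25, 1997 − 10 days = Nov 15, 1997.
The downstream gauge peaks: Nov 15, 1997 − 64 days = Sep 12, 1997.
Rainfall begins over the headwaters: Sep 12, 1997 − 20 days = Aug 23, 1997.

Saturday, August 23, 1997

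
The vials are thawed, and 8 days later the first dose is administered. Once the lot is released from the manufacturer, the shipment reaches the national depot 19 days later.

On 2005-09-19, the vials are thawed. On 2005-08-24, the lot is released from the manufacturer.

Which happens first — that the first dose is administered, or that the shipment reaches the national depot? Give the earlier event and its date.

The vials are thawed: Sep 19, 2005.
The first dose is administered: Sep 19, 2005 + 8 days = Sep 27, 2005.
The lot is released from the manufacturer: Aug 24, 2005.
The shipment reaches the national depot: Aug 24, 2005 + 19 days = Sep 12, 2005.
Comparing: the first dose is administered on Sep 27, 2005 vs the shipment reaches the national depot on Sep 12, 2005. Earlier: the shipment reaches the national depot.

The shipment reaches the national depot — 2005-09-12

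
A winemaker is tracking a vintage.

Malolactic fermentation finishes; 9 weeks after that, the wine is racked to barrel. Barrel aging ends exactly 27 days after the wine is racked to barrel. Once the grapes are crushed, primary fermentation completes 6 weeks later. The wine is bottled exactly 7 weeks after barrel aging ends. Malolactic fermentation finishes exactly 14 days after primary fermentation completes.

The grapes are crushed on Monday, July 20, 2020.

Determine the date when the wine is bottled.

The grapes are crushed: Jul 20, 2020.
Primary fermentation completes: Jul 20, 2020 + 6 weeks = Aug 31, 2020.
Malolactic fermentation finishes: Aug 31, 2020 + 14 days = Sep 14, 2020.
The wine is racked to barrel: Sep 14, 2020 + 9 weeks = Nov 16, 2020.
Barrel aging ends: Nov 16, 2020 + 27 days = Dec 13, 2020.
The wine is bottled: Dec 13, 2020 + 7 weeks = Jan 31, 2021.

Sunday, January 31, 2021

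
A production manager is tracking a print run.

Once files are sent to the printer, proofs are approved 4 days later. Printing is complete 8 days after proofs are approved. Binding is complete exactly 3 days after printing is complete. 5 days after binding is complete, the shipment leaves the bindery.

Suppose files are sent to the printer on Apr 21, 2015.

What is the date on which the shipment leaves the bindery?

May 11, 2015

Files are sent to the printer: Apr 21, 2015.
Proofs are approved: Apr 21, 2015 + 4 days = Apr 25, 2015.
Printing is complete: Apr 25, 2015 + 8 days = May 3, 2015.
Binding is complete: May 3, 2015 + 3 days = May 6, 2015.
The shipment leaves the bindery: May 6, 2015 + 5 days = May 11, 2015.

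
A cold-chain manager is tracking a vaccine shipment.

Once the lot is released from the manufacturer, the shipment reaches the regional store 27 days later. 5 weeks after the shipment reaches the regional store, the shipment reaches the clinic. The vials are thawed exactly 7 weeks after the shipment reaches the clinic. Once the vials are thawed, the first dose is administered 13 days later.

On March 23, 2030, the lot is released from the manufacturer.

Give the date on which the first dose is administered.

July 25, 2030

The lot is released from the manufacturer: Mar 23, 2030.
The shipment reaches the regional store: Mar 23, 2030 + 27 days = Apr 19, 2030.
The shipment reaches the clinic: Apr 19, 2030 + 5 weeks = May 24, 2030.
The vials are thawed: May 24, 2030 + 7 weeks = Jul 12, 2030.
The first dose is administered: Jul 12, 2030 + 13 days = Jul 25, 2030.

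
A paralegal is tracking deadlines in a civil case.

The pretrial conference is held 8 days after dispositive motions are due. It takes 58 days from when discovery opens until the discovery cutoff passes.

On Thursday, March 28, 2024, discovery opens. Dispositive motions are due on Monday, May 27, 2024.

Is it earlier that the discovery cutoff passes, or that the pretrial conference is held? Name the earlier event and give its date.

Discovery opens: Mar 28, 2024.
The discovery cutoff passes: Mar 28, 2024 + 58 days = May 25, 2024.
Dispositive motions are due: May 27, 2024.
The pretrial conference is held: May 27, 2024 + 8 days = Jun 4, 2024.
Comparing: the discovery cutoff passes on May 25, 2024 vs the pretrial conference is held on Jun 4, 2024. Earlier: the discovery cutoff passes.

The discovery cutoff passes — Saturday, May 25, 2024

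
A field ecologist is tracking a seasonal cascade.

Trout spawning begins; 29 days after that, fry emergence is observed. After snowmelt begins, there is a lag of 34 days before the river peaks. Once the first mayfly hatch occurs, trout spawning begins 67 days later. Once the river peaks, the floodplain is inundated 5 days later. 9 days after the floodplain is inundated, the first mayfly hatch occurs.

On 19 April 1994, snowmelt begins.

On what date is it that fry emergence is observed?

10 September 1994

Snowmelt begins: Apr 19, 1994.
The river peaks: Apr 19, 1994 + 34 days = May 23, 1994.
The floodplain is inundated: May 23, 1994 + 5 days = May 28, 1994.
The first mayfly hatch occurs: May 28, 1994 + 9 days = Jun 6, 1994.
Trout spawning begins: Jun 6, 1994 + 67 days = Aug 12, 1994.
Fry emergence is observed: Aug 12, 1994 + 29 days = Sep 10, 1994.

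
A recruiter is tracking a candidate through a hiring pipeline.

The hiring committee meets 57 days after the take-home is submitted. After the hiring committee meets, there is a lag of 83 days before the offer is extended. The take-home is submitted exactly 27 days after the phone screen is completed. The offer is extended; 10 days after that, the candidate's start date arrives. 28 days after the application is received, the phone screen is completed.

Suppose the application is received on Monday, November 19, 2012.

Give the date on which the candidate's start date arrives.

Wednesday, June 12, 2013

The application is received: Nov 19, 2012.
The phone screen is completed: Nov 19, 2012 + 28 days = Dec 17, 2012.
The take-home is submitted: Dec 17, 2012 + 27 days = Jan 13, 2013.
The hiring committee meets: Jan 13, 2013 + 57 days = Mar 11, 2013.
The offer is extended: Mar 11, 2013 + 83 days = Jun 2, 2013.
The candidate's start date arrives: Jun 2, 2013 + 10 days = Jun 12, 2013.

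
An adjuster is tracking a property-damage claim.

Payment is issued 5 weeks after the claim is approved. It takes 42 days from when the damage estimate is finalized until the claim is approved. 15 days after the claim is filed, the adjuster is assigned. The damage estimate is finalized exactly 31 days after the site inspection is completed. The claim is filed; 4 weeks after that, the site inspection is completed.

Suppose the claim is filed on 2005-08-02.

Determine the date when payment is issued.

The claim is filed: Aug 2, 2005.
The site inspection is completed: Aug 2, 2005 + 4 weeks = Aug 30, 2005.
The damage estimate is finalized: Aug 30, 2005 + 31 days = Sep 30, 2005.
The claim is approved: Sep 30, 2005 + 42 days = Nov 11, 2005.
Payment is issued: Nov 11, 2005 + 5 weeks = Dec 16, 2005.

2005-12-16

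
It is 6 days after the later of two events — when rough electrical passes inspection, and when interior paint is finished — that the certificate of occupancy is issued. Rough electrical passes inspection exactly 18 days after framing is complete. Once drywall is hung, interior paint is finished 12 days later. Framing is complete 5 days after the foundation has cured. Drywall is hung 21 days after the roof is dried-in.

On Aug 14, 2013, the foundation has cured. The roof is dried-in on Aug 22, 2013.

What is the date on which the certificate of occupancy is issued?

The foundation has cured: Aug 14, 2013.
Framing is complete: Aug 14, 2013 + 5 days = Aug 19, 2013.
Rough electrical passes inspection: Aug 19, 2013 + 18 days = Sep 6, 2013.
The roof is dried-in: Aug 22, 2013.
Drywall is hung: Aug 22, 2013 + 21 days = Sep 12, 2013.
Interior paint is finished: Sep 12, 2013 + 12 days = Sep 24, 2013.
Both prerequisites met — rough electrical passes inspection (Sep 6, 2013), interior paint is finished (Sep 24, 2013); the later is Sep 24, 2013.
The certificate of occupancy is issued: Sep 24, 2013 + 6 days = Sep 30, 2013.

Sep 30, 2013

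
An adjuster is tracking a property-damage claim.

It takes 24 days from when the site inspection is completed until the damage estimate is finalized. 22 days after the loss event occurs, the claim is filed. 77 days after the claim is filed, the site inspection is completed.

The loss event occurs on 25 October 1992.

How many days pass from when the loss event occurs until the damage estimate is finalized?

Causal path: the loss event occurs → the claim is filed → the site inspection is completed → the damage estimate is finalized.
Total delay along the path: 22 + 77 + 24 = 123 days.

123 days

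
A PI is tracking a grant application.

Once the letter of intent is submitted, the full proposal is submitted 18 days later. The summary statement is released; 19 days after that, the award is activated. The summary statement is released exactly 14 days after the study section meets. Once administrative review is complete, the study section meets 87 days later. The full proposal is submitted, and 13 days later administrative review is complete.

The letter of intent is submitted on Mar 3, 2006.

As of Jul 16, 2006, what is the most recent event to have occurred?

The summary statement is released

The letter of intent is submitted: Mar 3, 2006.
The full proposal is submitted: Mar 3, 2006 + 18 days = Mar 21, 2006.
Administrative review is complete: Mar 21, 2006 + 13 days = Apr 3, 2006.
The study section meets: Apr 3, 2006 + 87 days = Jun 29, 2006.
The summary statement is released: Jun 29, 2006 + 14 days = Jul 13, 2006.
The award is activated: Jul 13, 2006 + 19 days = Aug 1, 2006.
Jul 16, 2006 falls between when the summary statement is released (Jul 13, 2006) and when the award is activated (Aug 1, 2006).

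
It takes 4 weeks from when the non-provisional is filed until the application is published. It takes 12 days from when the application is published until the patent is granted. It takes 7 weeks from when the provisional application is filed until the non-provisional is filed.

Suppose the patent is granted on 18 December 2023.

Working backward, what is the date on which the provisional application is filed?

20 September 2023

The patent is granted: Dec 18, 2023.
The application is published: Dec 18, 2023 − 12 days = Dec 6, 2023.
The non-provisional is filed: Dec 6, 2023 − 4 weeks = Nov 8, 2023.
The provisional application is filed: Nov 8, 2023 − 7 weeks = Sep 20, 2023.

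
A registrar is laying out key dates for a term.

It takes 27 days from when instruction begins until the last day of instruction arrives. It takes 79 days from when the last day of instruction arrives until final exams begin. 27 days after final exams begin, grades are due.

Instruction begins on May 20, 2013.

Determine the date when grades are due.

Instruction begins: May 20, 2013.
The last day of instruction arrives: May 20, 2013 + 27 days = Jun 16, 2013.
Final exams begin: Jun 16, 2013 + 79 days = Sep 3, 2013.
Grades are due: Sep 3, 2013 + 27 days = Sep 30, 2013.

September 30, 2013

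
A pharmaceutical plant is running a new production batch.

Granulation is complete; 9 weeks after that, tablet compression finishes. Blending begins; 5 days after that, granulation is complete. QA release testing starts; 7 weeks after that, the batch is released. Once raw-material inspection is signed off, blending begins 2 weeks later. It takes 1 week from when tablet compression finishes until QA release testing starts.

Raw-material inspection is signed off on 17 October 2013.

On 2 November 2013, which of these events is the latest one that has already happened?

Blending begins

Raw-material inspection is signed off: Oct 17, 2013.
Blending begins: Oct 17, 2013 + 2 weeks = Oct 31, 2013.
Granulation is complete: Oct 31, 2013 + 5 days = Nov 5, 2013.
Tablet compression finishes: Nov 5, 2013 + 9 weeks = Jan 7, 2014.
QA release testing starts: Jan 7, 2014 + 1 week = Jan 14, 2014.
The batch is released: Jan 14, 2014 + 7 weeks = Mar 4, 2014.
Nov 2, 2013 falls between when blending begins (Oct 31, 2013) and when granulation is complete (Nov 5, 2013).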